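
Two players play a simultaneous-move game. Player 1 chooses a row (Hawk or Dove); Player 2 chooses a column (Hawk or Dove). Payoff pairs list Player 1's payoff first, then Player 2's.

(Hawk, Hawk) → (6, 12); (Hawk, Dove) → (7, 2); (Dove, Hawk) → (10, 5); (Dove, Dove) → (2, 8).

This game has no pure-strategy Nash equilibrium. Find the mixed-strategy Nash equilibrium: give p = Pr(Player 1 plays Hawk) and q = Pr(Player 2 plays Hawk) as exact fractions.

In a mixed NE each player is indifferent between their pure strategies, so the opponent's mix sets the indifference.
Player 2 indifferent between Hawk and Dove: p·12 + (1−p)·5 = p·2 + (1−p)·8 ⟹ 5 + 7p = 8 + (-6)p ⟹ p = 3/13.
Player 1 indifferent between Hawk and Dove: q·6 + (1−q)·7 = q·10 + (1−q)·2 ⟹ 7 + (-1)q = 2 + 8q ⟹ q = 5/9.

p = 3/13, q = 5/9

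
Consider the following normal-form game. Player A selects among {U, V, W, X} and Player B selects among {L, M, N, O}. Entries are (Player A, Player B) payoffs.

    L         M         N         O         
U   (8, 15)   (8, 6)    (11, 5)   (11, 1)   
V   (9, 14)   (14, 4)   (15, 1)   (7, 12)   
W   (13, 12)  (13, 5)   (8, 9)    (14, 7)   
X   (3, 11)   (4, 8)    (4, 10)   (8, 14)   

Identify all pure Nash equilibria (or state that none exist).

(W, L)

A profile is a Nash equilibrium when each player is best-responding to the other.
Player A's best responses — vs L: W (payoff 13); vs M: V (payoff 14); vs N: V (payoff 15); vs O: W (payoff 14).
Player B's best responses — vs U: L (payoff 15); vs V: L (payoff 14); vs W: L (payoff 12); vs X: O (payoff 14).
The only mutual best response is (W, L); neither player gains by switching there.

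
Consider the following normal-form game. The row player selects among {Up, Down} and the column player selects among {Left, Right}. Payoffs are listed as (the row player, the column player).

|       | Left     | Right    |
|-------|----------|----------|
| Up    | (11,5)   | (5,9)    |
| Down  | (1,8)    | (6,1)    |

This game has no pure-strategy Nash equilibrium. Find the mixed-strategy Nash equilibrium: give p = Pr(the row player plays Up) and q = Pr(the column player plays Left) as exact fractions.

In a mixed NE each player is indifferent between their pure strategies, so the opponent's mix sets the indifference.
The column player indifferent between Left and Right: p·5 + (1−p)·8 = p·9 + (1−p)·1 ⟹ 8 + (-3)p = 1 + 8p ⟹ p = 7/11.
The row player indifferent between Up and Down: q·11 + (1−q)·5 = q·1 + (1−q)·6 ⟹ 5 + 6q = 6 + (-5)q ⟹ q = 1/11.

p = 7/11, q = 1/11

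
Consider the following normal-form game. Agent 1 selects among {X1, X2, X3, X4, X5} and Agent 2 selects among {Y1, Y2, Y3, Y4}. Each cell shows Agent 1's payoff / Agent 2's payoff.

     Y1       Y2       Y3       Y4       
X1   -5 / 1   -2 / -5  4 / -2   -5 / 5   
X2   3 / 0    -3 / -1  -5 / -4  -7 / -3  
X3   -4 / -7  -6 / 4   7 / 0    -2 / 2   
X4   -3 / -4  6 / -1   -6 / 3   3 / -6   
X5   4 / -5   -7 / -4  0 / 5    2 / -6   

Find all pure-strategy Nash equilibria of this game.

There is no pure-strategy Nash equilibrium

Check mutual best responses: a cell is a NE iff neither player can gain by unilaterally deviating.
Agent 1's best responses — vs Y1: X5 (payoff 4); vs Y2: X4 (payoff 6); vs Y3: X3 (payoff 7); vs Y4: X4 (payoff 3).
Agent 2's best responses — vs X1: Y4 (payoff 5); vs X2: Y1 (payoff 0); vs X3: Y2 (payoff 4); vs X4: Y3 (payoff 3); vs X5: Y3 (payoff 5).
No cell has both players best-responding. For instance, Agent 1's best reply to Y4 is X4, but against X4 Agent 2 prefers Y3 over Y4.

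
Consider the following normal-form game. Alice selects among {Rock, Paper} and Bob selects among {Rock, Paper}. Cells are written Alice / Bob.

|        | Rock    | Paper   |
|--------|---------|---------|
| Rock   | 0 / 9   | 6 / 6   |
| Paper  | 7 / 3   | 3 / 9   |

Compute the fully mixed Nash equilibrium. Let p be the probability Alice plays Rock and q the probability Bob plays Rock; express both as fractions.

In a mixed NE each player is indifferent between their pure strategies, so the opponent's mix sets the indifference.
Bob indifferent between Rock and Paper: p·9 + (1−p)·3 = p·6 + (1−p)·9 ⟹ 3 + 6p = 9 + (-3)p ⟹ p = 2/3.
Alice indifferent between Rock and Paper: q·0 + (1−q)·6 = q·7 + (1−q)·3 ⟹ 6 + (-6)q = 3 + 4q ⟹ q = 3/10.

p = 2/3, q = 3/10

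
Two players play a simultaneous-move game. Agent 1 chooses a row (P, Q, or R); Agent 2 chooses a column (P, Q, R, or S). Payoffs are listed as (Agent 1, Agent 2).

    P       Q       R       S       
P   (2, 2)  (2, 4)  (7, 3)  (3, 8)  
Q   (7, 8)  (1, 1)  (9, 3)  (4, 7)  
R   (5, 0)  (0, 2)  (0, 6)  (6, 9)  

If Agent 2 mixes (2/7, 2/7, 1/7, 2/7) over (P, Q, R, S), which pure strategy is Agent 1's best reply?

Agent 1's best reply maximizes expected payoff against the mix.
P: (2/7)·2 + (2/7)·2 + (1/7)·7 + (2/7)·3 = 3
Q: (2/7)·7 + (2/7)·1 + (1/7)·9 + (2/7)·4 = 33/7
R: (2/7)·5 + (2/7)·0 + (1/7)·0 + (2/7)·6 = 22/7
Highest expected payoff is 33/7, from Q.

Q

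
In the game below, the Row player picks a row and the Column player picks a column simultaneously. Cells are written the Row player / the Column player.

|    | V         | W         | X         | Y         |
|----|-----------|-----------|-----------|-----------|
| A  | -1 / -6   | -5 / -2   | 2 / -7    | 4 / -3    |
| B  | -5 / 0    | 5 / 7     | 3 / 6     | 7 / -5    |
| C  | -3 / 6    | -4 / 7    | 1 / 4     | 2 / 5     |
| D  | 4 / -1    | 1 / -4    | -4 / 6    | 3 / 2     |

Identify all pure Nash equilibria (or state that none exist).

Check mutual best responses: a cell is a NE iff neither player can gain by unilaterally deviating.
The Row player's best responses — vs V: D (payoff 4); vs W: B (payoff 5); vs X: B (payoff 3); vs Y: B (payoff 7).
The Column player's best responses — vs A: W (payoff -2); vs B: W (payoff 7); vs C: W (payoff 7); vs D: X (payoff 6).
The only mutual best response is (B, W); neither player gains by switching there.

(B, W)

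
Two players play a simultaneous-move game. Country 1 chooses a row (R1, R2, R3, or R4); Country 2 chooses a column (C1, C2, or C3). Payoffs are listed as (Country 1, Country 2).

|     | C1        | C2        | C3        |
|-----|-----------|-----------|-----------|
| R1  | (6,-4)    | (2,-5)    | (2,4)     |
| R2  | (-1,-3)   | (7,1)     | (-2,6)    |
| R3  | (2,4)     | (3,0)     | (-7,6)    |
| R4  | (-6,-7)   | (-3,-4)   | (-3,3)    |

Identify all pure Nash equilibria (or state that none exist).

(R1, C3)

Find each player's best response to every opponent strategy; NE are the intersections.
Country 1's best responses — vs C1: R1 (payoff 6); vs C2: R2 (payoff 7); vs C3: R1 (payoff 2).
Country 2's best responses — vs R1: C3 (payoff 4); vs R2: C3 (payoff 6); vs R3: C3 (payoff 6); vs R4: C3 (payoff 3).
The only mutual best response is (R1, C3); neither player gains by switching there.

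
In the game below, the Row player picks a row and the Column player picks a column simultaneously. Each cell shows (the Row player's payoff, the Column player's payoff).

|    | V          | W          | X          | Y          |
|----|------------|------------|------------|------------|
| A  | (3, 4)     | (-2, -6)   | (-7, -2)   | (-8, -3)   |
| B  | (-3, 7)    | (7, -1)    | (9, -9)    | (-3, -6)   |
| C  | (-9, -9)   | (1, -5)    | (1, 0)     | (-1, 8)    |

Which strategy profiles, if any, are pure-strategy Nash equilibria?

(A, V) and (C, Y)

A profile is a Nash equilibrium when each player is best-responding to the other.
The Row player's best responses — vs V: A (payoff 3); vs W: B (payoff 7); vs X: B (payoff 9); vs Y: C (payoff -1).
The Column player's best responses — vs A: V (payoff 4); vs B: V (payoff 7); vs C: Y (payoff 8).
Mutual best responses occur at (A, V) and (C, Y); at each, neither player gains by switching.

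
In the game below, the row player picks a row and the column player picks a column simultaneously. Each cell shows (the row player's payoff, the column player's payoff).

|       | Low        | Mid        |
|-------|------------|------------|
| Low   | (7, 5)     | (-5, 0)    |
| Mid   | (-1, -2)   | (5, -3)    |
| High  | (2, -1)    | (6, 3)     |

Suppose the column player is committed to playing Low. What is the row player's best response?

Low

With the column player fixed at Low, the row player's payoffs are: Low → 7, Mid → -1, High → 2.
The maximum is 7, achieved by Low.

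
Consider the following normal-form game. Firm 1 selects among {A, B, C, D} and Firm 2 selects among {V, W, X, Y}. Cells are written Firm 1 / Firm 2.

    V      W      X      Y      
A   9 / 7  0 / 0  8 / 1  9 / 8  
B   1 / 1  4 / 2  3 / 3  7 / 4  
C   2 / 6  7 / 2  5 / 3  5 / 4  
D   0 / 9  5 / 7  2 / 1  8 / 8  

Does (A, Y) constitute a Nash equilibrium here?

Holding Firm 2 at Y: Firm 1 gets 9 from A, versus 7 from B, 5 from C, 8 from D. No profitable deviation for Firm 1.
Holding Firm 1 at A: Firm 2 gets 8 from Y, versus 7 from V, 0 from W, 1 from X. No profitable deviation for Firm 2 either.

Yes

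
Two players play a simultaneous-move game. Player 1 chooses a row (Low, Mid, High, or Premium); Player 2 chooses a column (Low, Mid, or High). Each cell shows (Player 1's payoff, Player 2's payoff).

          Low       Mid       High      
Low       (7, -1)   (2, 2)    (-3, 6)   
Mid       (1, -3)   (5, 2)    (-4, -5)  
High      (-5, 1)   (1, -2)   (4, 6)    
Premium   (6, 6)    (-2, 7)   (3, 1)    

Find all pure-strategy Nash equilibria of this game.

Check mutual best responses: a cell is a NE iff neither player can gain by unilaterally deviating.
Player 1's best responses — vs Low: Low (payoff 7); vs Mid: Mid (payoff 5); vs High: High (payoff 4).
Player 2's best responses — vs Low: High (payoff 6); vs Mid: Mid (payoff 2); vs High: High (payoff 6); vs Premium: Mid (payoff 7).
Mutual best responses occur at (Mid, Mid) and (High, High); at each, neither player gains by switching.

(Mid, Mid) and (High, High)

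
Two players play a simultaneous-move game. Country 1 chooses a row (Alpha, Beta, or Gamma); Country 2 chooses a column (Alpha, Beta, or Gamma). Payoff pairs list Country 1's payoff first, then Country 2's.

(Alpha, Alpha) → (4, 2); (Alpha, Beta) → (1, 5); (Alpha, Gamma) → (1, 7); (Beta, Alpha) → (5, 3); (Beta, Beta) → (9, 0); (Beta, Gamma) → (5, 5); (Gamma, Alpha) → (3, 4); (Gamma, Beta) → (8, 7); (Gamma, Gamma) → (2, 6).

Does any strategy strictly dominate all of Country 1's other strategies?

Check whether one of Country 1's strategies beats all alternatives regardless of what the opponent does.
Beta strictly dominates: vs Alpha: 5 > each of {4, 3}; vs Beta: 9 > each of {1, 8}; vs Gamma: 5 > each of {1, 2}.

Beta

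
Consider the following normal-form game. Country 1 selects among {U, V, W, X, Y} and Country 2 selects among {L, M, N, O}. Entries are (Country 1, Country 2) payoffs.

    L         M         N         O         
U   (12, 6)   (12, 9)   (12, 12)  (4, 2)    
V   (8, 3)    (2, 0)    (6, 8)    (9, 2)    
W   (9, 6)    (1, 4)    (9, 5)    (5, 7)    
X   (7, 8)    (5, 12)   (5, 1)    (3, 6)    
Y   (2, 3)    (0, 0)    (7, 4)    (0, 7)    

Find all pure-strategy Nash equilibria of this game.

Find each player's best response to every opponent strategy; NE are the intersections.
Country 1's best responses — vs L: U (payoff 12); vs M: U (payoff 12); vs N: U (payoff 12); vs O: V (payoff 9).
Country 2's best responses — vs U: N (payoff 12); vs V: N (payoff 8); vs W: O (payoff 7); vs X: M (payoff 12); vs Y: O (payoff 7).
The only mutual best response is (U, N); neither player gains by switching there.

(U, N)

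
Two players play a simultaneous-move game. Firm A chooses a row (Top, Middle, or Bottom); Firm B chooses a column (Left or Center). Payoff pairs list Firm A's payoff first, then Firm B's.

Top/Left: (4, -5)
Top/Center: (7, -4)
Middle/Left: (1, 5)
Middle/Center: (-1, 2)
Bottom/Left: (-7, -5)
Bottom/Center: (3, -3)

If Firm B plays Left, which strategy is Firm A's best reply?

With Firm B fixed at Left, Firm A's payoffs are: Top → 4, Middle → 1, Bottom → -7.
The maximum is 4, achieved by Top.

Top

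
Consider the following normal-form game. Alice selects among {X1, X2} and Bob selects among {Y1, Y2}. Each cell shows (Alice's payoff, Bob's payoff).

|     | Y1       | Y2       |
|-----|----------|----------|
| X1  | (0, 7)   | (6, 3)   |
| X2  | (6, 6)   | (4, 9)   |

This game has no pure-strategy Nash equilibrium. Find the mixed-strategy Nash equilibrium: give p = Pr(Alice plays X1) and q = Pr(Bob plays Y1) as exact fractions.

Each player's mixing probability is pinned down by making the *other* player indifferent.
Bob indifferent between Y1 and Y2: p·7 + (1−p)·6 = p·3 + (1−p)·9 ⟹ 6 + 1p = 9 + (-6)p ⟹ p = 3/7.
Alice indifferent between X1 and X2: q·0 + (1−q)·6 = q·6 + (1−q)·4 ⟹ 6 + (-6)q = 4 + 2q ⟹ q = 1/4.

p = 3/7, q = 1/4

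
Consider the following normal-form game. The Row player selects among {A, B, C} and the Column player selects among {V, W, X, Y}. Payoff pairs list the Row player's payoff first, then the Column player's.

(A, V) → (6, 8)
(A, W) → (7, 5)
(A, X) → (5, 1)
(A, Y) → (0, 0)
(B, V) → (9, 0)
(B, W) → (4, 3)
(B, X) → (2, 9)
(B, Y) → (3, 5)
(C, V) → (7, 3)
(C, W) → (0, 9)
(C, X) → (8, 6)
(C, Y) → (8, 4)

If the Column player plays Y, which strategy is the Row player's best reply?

With the Column player fixed at Y, the Row player's payoffs are: A → 0, B → 3, C → 8.
The maximum is 8, achieved by C.

C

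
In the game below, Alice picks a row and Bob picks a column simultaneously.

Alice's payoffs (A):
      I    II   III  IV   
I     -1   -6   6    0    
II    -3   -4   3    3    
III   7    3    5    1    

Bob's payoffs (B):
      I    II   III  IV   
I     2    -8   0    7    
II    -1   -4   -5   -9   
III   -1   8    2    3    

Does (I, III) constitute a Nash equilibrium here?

No

Holding Bob at III: Alice gets 6 from I, versus 3 from II, 5 from III. No profitable deviation for Alice.
Holding Alice at I: Bob gets 0 from III but could get 7 by switching to IV. Bob has a profitable deviation.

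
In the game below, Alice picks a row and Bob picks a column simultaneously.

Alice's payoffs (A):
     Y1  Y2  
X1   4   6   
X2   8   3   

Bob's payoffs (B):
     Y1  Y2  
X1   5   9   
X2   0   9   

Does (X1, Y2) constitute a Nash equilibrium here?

Holding Bob at Y2: Alice gets 6 from X1, versus 3 from X2. No profitable deviation for Alice.
Holding Alice at X1: Bob gets 9 from Y2, versus 5 from Y1. No profitable deviation for Bob either.

Yes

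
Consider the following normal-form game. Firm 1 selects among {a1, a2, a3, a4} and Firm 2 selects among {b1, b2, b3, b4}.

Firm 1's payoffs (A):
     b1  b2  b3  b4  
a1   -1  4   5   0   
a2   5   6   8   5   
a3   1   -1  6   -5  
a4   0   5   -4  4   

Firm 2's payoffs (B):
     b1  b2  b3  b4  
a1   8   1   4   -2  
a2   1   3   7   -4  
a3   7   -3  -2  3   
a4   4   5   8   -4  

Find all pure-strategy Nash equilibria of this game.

(a2, b3)

A profile is a Nash equilibrium when each player is best-responding to the other.
Firm 1's best responses — vs b1: a2 (payoff 5); vs b2: a2 (payoff 6); vs b3: a2 (payoff 8); vs b4: a2 (payoff 5).
Firm 2's best responses — vs a1: b1 (payoff 8); vs a2: b3 (payoff 7); vs a3: b1 (payoff 7); vs a4: b3 (payoff 8).
The only mutual best response is (a2, b3); neither player gains by switching there.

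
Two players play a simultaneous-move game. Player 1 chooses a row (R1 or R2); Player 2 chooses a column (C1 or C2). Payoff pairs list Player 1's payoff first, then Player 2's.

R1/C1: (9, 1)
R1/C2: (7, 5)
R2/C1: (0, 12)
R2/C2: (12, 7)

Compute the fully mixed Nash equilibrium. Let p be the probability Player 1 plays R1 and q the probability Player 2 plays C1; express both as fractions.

In a mixed NE each player is indifferent between their pure strategies, so the opponent's mix sets the indifference.
Player 2 indifferent between C1 and C2: p·1 + (1−p)·12 = p·5 + (1−p)·7 ⟹ 12 + (-11)p = 7 + (-2)p ⟹ p = 5/9.
Player 1 indifferent between R1 and R2: q·9 + (1−q)·7 = q·0 + (1−q)·12 ⟹ 7 + 2q = 12 + (-12)q ⟹ q = 5/14.

p = 5/9, q = 5/14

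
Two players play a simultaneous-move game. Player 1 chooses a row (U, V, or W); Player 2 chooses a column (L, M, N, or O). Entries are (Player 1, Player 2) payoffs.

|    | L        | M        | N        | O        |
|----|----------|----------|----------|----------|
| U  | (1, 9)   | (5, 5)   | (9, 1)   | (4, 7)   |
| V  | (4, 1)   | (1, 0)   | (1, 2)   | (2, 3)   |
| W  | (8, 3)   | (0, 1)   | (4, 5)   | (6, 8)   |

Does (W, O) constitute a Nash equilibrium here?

Holding Player 2 at O: Player 1 gets 6 from W, versus 4 from U, 2 from V. No profitable deviation for Player 1.
Holding Player 1 at W: Player 2 gets 8 from O, versus 3 from L, 1 from M, 5 from N. No profitable deviation for Player 2 either.

Yes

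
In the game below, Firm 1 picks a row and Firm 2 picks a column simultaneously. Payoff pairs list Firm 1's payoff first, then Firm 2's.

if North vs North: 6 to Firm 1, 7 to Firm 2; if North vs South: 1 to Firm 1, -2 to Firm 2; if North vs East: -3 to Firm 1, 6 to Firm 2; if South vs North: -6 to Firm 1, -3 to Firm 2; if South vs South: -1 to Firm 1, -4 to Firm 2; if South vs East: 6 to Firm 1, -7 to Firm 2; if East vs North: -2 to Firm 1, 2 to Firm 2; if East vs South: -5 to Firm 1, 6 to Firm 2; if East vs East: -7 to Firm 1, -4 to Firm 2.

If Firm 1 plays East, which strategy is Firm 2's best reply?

South

With Firm 1 fixed at East, Firm 2's payoffs are: North → 2, South → 6, East → -4.
The maximum is 6, achieved by South.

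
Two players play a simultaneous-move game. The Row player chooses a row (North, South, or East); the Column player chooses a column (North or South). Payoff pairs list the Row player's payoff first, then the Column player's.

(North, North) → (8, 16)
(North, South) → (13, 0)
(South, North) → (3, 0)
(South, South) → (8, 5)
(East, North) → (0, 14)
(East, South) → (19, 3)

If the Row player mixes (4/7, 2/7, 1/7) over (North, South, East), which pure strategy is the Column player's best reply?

The Column player's best reply maximizes expected payoff against the mix.
North: (4/7)·16 + (2/7)·0 + (1/7)·14 = 78/7
South: (4/7)·0 + (2/7)·5 + (1/7)·3 = 13/7
Highest expected payoff is 78/7, from North.

North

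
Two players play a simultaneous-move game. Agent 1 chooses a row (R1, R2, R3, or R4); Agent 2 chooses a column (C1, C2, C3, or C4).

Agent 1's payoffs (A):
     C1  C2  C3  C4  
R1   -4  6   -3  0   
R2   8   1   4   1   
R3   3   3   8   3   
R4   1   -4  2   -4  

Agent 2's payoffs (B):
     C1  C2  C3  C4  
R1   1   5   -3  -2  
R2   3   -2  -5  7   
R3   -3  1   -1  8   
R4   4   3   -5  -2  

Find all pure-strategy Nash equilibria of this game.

Find each player's best response to every opponent strategy; NE are the intersections.
Agent 1's best responses — vs C1: R2 (payoff 8); vs C2: R1 (payoff 6); vs C3: R3 (payoff 8); vs C4: R3 (payoff 3).
Agent 2's best responses — vs R1: C2 (payoff 5); vs R2: C4 (payoff 7); vs R3: C4 (payoff 8); vs R4: C1 (payoff 4).
Mutual best responses occur at (R1, C2) and (R3, C4); at each, neither player gains by switching.

(R1, C2) and (R3, C4)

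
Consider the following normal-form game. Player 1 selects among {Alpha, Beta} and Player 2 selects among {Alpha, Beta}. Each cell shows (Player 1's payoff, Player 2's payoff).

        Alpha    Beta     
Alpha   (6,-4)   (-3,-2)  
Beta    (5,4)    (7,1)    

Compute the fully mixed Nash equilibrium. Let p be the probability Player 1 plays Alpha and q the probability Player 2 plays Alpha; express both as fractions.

Each player's mixing probability is pinned down by making the *other* player indifferent.
Player 2 indifferent between Alpha and Beta: p·(-4) + (1−p)·4 = p·(-2) + (1−p)·1 ⟹ 4 + (-8)p = 1 + (-3)p ⟹ p = 3/5.
Player 1 indifferent between Alpha and Beta: q·6 + (1−q)·(-3) = q·5 + (1−q)·7 ⟹ (-3) + 9q = 7 + (-2)q ⟹ q = 10/11.

p = 3/5, q = 10/11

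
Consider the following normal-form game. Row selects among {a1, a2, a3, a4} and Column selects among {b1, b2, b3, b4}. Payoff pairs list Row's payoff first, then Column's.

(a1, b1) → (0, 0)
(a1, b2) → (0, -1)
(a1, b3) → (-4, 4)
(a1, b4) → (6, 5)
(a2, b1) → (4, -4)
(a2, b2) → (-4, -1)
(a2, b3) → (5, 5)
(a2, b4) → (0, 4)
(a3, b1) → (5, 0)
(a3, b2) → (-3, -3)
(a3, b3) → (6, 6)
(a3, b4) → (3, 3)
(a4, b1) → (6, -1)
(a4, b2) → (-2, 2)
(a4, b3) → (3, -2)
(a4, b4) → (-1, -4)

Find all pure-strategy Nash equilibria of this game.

(a1, b4) and (a3, b3)

A profile is a Nash equilibrium when each player is best-responding to the other.
Row's best responses — vs b1: a4 (payoff 6); vs b2: a1 (payoff 0); vs b3: a3 (payoff 6); vs b4: a1 (payoff 6).
Column's best responses — vs a1: b4 (payoff 5); vs a2: b3 (payoff 5); vs a3: b3 (payoff 6); vs a4: b2 (payoff 2).
Mutual best responses occur at (a1, b4) and (a3, b3); at each, neither player gains by switching.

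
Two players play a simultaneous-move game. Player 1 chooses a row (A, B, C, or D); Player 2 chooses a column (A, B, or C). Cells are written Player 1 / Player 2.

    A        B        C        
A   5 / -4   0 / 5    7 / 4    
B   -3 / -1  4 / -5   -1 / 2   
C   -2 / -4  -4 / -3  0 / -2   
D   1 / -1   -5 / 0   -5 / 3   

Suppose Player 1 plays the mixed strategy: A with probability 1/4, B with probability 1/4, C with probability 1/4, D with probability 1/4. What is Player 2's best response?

Player 2's best reply maximizes expected payoff against the mix.
A: (1/4)·(-4) + (1/4)·(-1) + (1/4)·(-4) + (1/4)·(-1) = -5/2
B: (1/4)·5 + (1/4)·(-5) + (1/4)·(-3) + (1/4)·0 = -3/4
C: (1/4)·4 + (1/4)·2 + (1/4)·(-2) + (1/4)·3 = 7/4
Highest expected payoff is 7/4, from C.

C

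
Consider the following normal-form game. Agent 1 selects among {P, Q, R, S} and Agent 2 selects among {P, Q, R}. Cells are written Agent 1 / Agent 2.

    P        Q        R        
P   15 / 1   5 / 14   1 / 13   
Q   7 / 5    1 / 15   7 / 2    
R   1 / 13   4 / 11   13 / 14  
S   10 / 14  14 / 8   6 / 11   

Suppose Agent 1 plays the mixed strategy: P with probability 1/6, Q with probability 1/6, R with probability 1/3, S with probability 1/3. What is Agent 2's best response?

Q

Agent 2's best reply maximizes expected payoff against the mix.
P: (1/6)·1 + (1/6)·5 + (1/3)·13 + (1/3)·14 = 10
Q: (1/6)·14 + (1/6)·15 + (1/3)·11 + (1/3)·8 = 67/6
R: (1/6)·13 + (1/6)·2 + (1/3)·14 + (1/3)·11 = 65/6
Highest expected payoff is 67/6, from Q.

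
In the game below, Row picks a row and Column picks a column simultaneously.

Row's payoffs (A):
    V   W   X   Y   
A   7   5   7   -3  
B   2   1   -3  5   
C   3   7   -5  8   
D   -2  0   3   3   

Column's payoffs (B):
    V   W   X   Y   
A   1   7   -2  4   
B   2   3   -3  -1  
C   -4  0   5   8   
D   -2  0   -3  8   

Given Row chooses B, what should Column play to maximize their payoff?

With Row fixed at B, Column's payoffs are: V → 2, W → 3, X → -3, Y → -1.
The maximum is 3, achieved by W.

W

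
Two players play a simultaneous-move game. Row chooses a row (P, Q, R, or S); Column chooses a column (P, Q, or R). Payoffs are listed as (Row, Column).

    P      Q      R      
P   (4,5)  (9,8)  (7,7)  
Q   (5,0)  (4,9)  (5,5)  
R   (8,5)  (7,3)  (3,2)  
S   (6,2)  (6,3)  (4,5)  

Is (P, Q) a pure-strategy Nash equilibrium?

Holding Column at Q: Row gets 9 from P, versus 4 from Q, 7 from R, 6 from S. No profitable deviation for Row.
Holding Row at P: Column gets 8 from Q, versus 5 from P, 7 from R. No profitable deviation for Column either.

Yes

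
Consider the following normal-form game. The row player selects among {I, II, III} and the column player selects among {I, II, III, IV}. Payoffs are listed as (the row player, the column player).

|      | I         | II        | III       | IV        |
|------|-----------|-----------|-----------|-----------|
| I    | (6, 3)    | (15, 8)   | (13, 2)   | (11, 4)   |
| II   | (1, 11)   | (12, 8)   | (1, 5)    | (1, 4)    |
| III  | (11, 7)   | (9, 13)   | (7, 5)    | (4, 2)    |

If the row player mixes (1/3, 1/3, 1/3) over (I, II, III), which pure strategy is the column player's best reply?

The column player's best reply maximizes expected payoff against the mix.
I: (1/3)·3 + (1/3)·11 + (1/3)·7 = 7
II: (1/3)·8 + (1/3)·8 + (1/3)·13 = 29/3
III: (1/3)·2 + (1/3)·5 + (1/3)·5 = 4
IV: (1/3)·4 + (1/3)·4 + (1/3)·2 = 10/3
Highest expected payoff is 29/3, from II.

II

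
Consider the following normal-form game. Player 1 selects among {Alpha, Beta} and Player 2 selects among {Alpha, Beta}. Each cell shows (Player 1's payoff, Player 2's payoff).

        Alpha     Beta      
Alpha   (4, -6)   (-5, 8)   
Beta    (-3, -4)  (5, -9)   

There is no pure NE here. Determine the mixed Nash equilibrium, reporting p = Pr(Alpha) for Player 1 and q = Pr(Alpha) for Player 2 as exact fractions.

p = 5/19, q = 10/17

In a mixed NE each player is indifferent between their pure strategies, so the opponent's mix sets the indifference.
Player 2 indifferent between Alpha and Beta: p·(-6) + (1−p)·(-4) = p·8 + (1−p)·(-9) ⟹ (-4) + (-2)p = (-9) + 17p ⟹ p = 5/19.
Player 1 indifferent between Alpha and Beta: q·4 + (1−q)·(-5) = q·(-3) + (1−q)·5 ⟹ (-5) + 9q = 5 + (-8)q ⟹ q = 10/17.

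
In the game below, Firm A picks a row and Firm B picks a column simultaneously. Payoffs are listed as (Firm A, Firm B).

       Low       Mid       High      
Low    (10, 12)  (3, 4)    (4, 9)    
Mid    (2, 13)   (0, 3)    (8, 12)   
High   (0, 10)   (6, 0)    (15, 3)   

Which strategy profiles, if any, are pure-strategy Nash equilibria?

Check mutual best responses: a cell is a NE iff neither player can gain by unilaterally deviating.
Firm A's best responses — vs Low: Low (payoff 10); vs Mid: High (payoff 6); vs High: High (payoff 15).
Firm B's best responses — vs Low: Low (payoff 12); vs Mid: Low (payoff 13); vs High: Low (payoff 10).
The only mutual best response is (Low, Low); neither player gains by switching there.

(Low, Low)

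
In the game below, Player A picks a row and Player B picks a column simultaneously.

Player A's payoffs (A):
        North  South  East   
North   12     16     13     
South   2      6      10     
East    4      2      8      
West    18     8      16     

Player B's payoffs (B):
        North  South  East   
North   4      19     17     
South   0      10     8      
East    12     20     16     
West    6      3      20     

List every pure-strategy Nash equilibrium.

Find each player's best response to every opponent strategy; NE are the intersections.
Player A's best responses — vs North: West (payoff 18); vs South: North (payoff 16); vs East: West (payoff 16).
Player B's best responses — vs North: South (payoff 19); vs South: South (payoff 10); vs East: South (payoff 20); vs West: East (payoff 20).
Mutual best responses occur at (North, South) and (West, East); at each, neither player gains by switching.

(North, South) and (West, East)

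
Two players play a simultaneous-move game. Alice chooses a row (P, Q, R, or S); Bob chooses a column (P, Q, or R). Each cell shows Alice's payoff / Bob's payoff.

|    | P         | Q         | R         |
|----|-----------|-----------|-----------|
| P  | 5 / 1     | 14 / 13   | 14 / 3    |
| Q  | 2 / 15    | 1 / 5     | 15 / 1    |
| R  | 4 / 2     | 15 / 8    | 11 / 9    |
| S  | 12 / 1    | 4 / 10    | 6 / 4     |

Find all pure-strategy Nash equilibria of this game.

A profile is a Nash equilibrium when each player is best-responding to the other.
Alice's best responses — vs P: S (payoff 12); vs Q: R (payoff 15); vs R: Q (payoff 15).
Bob's best responses — vs P: Q (payoff 13); vs Q: P (payoff 15); vs R: R (payoff 9); vs S: Q (payoff 10).
No cell has both players best-responding. For instance, Alice's best reply to R is Q, but against Q Bob prefers P over R.

None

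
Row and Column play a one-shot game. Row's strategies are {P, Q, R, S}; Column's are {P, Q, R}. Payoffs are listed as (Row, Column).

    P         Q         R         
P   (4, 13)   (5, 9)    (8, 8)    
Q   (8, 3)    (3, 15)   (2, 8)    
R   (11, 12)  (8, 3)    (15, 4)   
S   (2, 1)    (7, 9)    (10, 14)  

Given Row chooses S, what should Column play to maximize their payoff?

With Row fixed at S, Column's payoffs are: P → 1, Q → 9, R → 14.
The maximum is 14, achieved by R.

R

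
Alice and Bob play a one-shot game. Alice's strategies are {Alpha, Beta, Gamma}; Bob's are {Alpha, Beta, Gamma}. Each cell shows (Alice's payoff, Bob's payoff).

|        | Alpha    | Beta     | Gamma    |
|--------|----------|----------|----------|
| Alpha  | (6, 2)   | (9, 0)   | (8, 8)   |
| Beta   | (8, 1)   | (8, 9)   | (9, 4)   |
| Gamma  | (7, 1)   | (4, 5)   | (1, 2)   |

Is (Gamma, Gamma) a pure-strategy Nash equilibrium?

No

Holding Bob at Gamma: Alice gets 1 from Gamma but could get 9 by switching to Beta. Alice has a profitable deviation.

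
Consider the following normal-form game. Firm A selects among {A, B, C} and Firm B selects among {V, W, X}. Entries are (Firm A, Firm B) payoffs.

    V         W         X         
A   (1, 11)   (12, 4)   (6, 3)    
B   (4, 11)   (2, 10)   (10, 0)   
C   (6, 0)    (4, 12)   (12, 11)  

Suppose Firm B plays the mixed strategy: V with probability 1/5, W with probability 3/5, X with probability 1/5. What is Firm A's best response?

A

Firm A's best reply maximizes expected payoff against the mix.
A: (1/5)·1 + (3/5)·12 + (1/5)·6 = 43/5
B: (1/5)·4 + (3/5)·2 + (1/5)·10 = 4
C: (1/5)·6 + (3/5)·4 + (1/5)·12 = 6
Highest expected payoff is 43/5, from A.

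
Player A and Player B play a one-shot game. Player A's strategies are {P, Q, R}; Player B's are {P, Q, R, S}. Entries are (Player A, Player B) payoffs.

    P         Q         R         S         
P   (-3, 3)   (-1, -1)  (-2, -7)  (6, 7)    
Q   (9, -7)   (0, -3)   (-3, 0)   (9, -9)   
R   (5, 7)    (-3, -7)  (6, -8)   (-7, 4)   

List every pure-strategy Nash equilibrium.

Check mutual best responses: a cell is a NE iff neither player can gain by unilaterally deviating.
Player A's best responses — vs P: Q (payoff 9); vs Q: Q (payoff 0); vs R: R (payoff 6); vs S: Q (payoff 9).
Player B's best responses — vs P: S (payoff 7); vs Q: R (payoff 0); vs R: P (payoff 7).
No cell has both players best-responding. For instance, Player A's best reply to S is Q, but against Q Player B prefers R over S.

There is no pure-strategy Nash equilibrium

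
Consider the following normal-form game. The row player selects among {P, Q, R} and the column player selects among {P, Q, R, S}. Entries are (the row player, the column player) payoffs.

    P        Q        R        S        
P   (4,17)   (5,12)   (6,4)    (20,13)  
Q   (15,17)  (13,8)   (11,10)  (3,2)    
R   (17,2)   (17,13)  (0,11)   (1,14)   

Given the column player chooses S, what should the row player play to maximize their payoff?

With the column player fixed at S, the row player's payoffs are: P → 20, Q → 3, R → 1.
The maximum is 20, achieved by P.

P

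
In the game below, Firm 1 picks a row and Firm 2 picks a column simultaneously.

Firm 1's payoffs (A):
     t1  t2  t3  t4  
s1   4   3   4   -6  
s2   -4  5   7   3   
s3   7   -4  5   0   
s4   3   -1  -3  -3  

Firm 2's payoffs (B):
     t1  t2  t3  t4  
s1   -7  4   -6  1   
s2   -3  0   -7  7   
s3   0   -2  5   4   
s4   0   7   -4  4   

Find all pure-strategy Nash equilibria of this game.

Check mutual best responses: a cell is a NE iff neither player can gain by unilaterally deviating.
Firm 1's best responses — vs t1: s3 (payoff 7); vs t2: s2 (payoff 5); vs t3: s2 (payoff 7); vs t4: s2 (payoff 3).
Firm 2's best responses — vs s1: t2 (payoff 4); vs s2: t4 (payoff 7); vs s3: t3 (payoff 5); vs s4: t2 (payoff 7).
The only mutual best response is (s2, t4); neither player gains by switching there.

(s2, t4)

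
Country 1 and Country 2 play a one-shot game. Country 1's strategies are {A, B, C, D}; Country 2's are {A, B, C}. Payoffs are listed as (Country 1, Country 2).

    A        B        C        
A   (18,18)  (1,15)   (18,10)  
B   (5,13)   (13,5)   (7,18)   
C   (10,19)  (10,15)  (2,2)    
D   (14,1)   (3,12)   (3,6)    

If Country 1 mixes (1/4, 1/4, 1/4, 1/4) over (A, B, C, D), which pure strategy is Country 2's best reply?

A

Compute Country 2's expected payoff from each pure strategy against the given mix.
A: (1/4)·18 + (1/4)·13 + (1/4)·19 + (1/4)·1 = 51/4
B: (1/4)·15 + (1/4)·5 + (1/4)·15 + (1/4)·12 = 47/4
C: (1/4)·10 + (1/4)·18 + (1/4)·2 + (1/4)·6 = 9
Highest expected payoff is 51/4, from A.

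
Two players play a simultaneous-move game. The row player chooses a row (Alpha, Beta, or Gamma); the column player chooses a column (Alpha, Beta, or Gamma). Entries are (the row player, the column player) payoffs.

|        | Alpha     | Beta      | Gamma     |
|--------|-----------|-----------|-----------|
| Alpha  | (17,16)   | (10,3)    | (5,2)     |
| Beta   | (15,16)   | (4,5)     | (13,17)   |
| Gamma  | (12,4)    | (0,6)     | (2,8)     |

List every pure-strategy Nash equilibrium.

(Alpha, Alpha) and (Beta, Gamma)

Check mutual best responses: a cell is a NE iff neither player can gain by unilaterally deviating.
The row player's best responses — vs Alpha: Alpha (payoff 17); vs Beta: Alpha (payoff 10); vs Gamma: Beta (payoff 13).
The column player's best responses — vs Alpha: Alpha (payoff 16); vs Beta: Gamma (payoff 17); vs Gamma: Gamma (payoff 8).
Mutual best responses occur at (Alpha, Alpha) and (Beta, Gamma); at each, neither player gains by switching.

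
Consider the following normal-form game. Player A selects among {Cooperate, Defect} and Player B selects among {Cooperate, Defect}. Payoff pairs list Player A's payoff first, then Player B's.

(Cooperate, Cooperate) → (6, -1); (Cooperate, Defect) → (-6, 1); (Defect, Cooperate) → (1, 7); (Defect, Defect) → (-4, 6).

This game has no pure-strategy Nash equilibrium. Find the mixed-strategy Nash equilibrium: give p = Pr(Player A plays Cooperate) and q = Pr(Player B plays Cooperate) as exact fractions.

Each player's mixing probability is pinned down by making the *other* player indifferent.
Player B indifferent between Cooperate and Defect: p·(-1) + (1−p)·7 = p·1 + (1−p)·6 ⟹ 7 + (-8)p = 6 + (-5)p ⟹ p = 1/3.
Player A indifferent between Cooperate and Defect: q·6 + (1−q)·(-6) = q·1 + (1−q)·(-4) ⟹ (-6) + 12q = (-4) + 5q ⟹ q = 2/7.

p = 1/3, q = 2/7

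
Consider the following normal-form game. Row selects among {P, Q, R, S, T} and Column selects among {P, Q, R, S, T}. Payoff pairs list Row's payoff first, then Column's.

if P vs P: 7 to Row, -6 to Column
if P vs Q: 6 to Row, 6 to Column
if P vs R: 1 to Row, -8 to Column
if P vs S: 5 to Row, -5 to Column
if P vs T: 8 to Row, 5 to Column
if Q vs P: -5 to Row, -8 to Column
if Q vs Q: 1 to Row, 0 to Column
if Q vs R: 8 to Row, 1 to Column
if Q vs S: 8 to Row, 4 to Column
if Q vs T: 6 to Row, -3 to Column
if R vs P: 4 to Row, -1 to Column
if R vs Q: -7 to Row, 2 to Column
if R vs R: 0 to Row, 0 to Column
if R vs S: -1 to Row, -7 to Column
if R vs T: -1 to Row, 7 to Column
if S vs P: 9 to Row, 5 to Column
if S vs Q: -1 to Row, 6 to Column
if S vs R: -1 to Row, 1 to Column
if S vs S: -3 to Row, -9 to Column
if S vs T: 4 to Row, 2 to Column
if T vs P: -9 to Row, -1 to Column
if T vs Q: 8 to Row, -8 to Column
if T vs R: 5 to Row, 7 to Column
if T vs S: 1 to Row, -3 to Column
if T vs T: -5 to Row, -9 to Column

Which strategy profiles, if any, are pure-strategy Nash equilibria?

Check mutual best responses: a cell is a NE iff neither player can gain by unilaterally deviating.
Row's best responses — vs P: S (payoff 9); vs Q: T (payoff 8); vs R: Q (payoff 8); vs S: Q (payoff 8); vs T: P (payoff 8).
Column's best responses — vs P: Q (payoff 6); vs Q: S (payoff 4); vs R: T (payoff 7); vs S: Q (payoff 6); vs T: R (payoff 7).
The only mutual best response is (Q, S); neither player gains by switching there.

(Q, S)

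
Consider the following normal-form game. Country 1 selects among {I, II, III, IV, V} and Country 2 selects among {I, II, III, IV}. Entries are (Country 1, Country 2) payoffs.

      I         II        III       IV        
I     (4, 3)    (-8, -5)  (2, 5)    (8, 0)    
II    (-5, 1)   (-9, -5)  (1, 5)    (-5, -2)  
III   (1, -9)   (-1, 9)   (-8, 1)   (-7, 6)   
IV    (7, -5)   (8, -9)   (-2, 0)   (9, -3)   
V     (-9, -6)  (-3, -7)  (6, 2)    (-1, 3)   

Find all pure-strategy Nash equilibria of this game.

Find each player's best response to every opponent strategy; NE are the intersections.
Country 1's best responses — vs I: IV (payoff 7); vs II: IV (payoff 8); vs III: V (payoff 6); vs IV: IV (payoff 9).
Country 2's best responses — vs I: III (payoff 5); vs II: III (payoff 5); vs III: II (payoff 9); vs IV: III (payoff 0); vs V: IV (payoff 3).
No cell has both players best-responding. For instance, Country 1's best reply to II is IV, but against IV Country 2 prefers III over II.

There is no pure-strategy Nash equilibrium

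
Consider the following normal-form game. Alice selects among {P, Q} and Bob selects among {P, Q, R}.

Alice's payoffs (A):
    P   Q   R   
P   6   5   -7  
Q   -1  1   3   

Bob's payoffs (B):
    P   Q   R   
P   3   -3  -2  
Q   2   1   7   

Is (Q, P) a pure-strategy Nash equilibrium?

No

Holding Bob at P: Alice gets -1 from Q but could get 6 by switching to P. Alice has a profitable deviation.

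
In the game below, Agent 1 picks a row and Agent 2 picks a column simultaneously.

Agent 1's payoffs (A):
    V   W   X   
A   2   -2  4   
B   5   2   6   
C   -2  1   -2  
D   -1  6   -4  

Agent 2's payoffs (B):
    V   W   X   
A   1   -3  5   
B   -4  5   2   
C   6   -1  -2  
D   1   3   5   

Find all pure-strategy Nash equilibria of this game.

None

A profile is a Nash equilibrium when each player is best-responding to the other.
Agent 1's best responses — vs V: B (payoff 5); vs W: D (payoff 6); vs X: B (payoff 6).
Agent 2's best responses — vs A: X (payoff 5); vs B: W (payoff 5); vs C: V (payoff 6); vs D: X (payoff 5).
No cell has both players best-responding. For instance, Agent 1's best reply to V is B, but against B Agent 2 prefers W over V.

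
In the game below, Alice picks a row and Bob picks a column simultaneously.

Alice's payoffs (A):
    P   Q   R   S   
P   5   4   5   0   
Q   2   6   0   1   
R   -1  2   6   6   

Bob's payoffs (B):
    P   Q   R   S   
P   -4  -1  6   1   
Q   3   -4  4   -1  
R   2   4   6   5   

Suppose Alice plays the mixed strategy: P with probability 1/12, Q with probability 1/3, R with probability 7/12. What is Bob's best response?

R

Bob's best reply maximizes expected payoff against the mix.
P: (1/12)·(-4) + (1/3)·3 + (7/12)·2 = 11/6
Q: (1/12)·(-1) + (1/3)·(-4) + (7/12)·4 = 11/12
R: (1/12)·6 + (1/3)·4 + (7/12)·6 = 16/3
S: (1/12)·1 + (1/3)·(-1) + (7/12)·5 = 8/3
Highest expected payoff is 16/3, from R.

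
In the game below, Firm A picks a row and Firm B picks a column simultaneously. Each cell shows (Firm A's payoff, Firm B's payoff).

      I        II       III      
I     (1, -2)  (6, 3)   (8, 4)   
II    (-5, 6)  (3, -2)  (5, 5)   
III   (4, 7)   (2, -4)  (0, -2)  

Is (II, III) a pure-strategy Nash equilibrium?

Holding Firm B at III: Firm A gets 5 from II but could get 8 by switching to I. Firm A has a profitable deviation.

No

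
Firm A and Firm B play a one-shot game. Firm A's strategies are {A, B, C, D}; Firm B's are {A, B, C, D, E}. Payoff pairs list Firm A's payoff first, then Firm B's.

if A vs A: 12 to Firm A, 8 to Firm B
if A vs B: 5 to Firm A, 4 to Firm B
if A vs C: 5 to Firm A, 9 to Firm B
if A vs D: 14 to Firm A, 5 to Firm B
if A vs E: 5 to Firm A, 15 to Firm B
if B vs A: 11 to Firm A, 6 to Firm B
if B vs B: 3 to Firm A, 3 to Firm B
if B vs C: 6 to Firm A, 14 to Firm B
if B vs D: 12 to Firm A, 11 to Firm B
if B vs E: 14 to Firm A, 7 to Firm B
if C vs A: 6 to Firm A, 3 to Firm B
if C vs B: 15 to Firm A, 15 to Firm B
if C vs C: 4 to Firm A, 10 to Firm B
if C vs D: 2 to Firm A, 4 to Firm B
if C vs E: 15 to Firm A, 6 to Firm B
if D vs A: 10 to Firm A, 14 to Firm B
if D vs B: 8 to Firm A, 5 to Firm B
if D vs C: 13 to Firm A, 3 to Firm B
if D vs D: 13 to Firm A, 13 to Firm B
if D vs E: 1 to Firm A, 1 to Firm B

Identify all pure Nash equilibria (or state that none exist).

Check mutual best responses: a cell is a NE iff neither player can gain by unilaterally deviating.
Firm A's best responses — vs A: A (payoff 12); vs B: C (payoff 15); vs C: D (payoff 13); vs D: A (payoff 14); vs E: C (payoff 15).
Firm B's best responses — vs A: E (payoff 15); vs B: C (payoff 14); vs C: B (payoff 15); vs D: A (payoff 14).
The only mutual best response is (C, B); neither player gains by switching there.

(C, B)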